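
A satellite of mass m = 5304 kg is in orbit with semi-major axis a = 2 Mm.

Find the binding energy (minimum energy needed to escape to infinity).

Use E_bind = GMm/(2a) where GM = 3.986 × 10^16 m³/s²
a = 2 Mm = 2 × 10^6 m
GM = 3.986 × 10^16 m³/s²
m = 5304 kg
GMm = 3.986 × 10^16 × 5304 = 2.11417 × 10^20 m³·kg/s²
2a = 4 × 10^6 m
E_bind = GMm/(2a) = 5.28544 × 10^13 J ≈ 52.85 TJ

Final answer: 52.85 TJ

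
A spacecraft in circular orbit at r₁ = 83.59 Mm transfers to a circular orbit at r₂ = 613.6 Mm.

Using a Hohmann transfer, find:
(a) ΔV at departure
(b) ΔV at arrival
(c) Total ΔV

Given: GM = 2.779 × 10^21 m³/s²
r₁ = 83.59 Mm = 8.359 × 10^7 m
r₂ = 613.6 Mm = 6.136 × 10^8 m
GM = 2.779 × 10^21 m³/s²
Transfer ellipse: a_t = (r₁ + r₂)/2 = 3.48595 × 10^8 m
Circular speed at r₁: v₁ = √(GM/r₁) = 5.7659 × 10^6 m/s
Transfer speed at r₁ (periapsis): v₁ₜ = √(GM(2/r₁ − 1/a_t)) = 7.64978 × 10^6 m/s
(a) ΔV₁ = v₁ₜ − v₁ = 1.88388 × 10^6 m/s ≈ 1884 km/s
Circular speed at r₂: v₂ = √(GM/r₂) = 2.12815 × 10^6 m/s
Transfer speed at r₂ (apoapsis): v₂ₜ = √(GM(2/r₂ − 1/a_t)) = 1.04212 × 10^6 m/s
(b) ΔV₂ = v₂ − v₂ₜ = 1.08603 × 10^6 m/s ≈ 1086 km/s
(c) ΔV_total = ΔV₁ + ΔV₂ = 2.96991 × 10^6 m/s ≈ 2970 km/s

Final answer:
(a) ΔV₁ = 1884 km/s
(b) ΔV₂ = 1086 km/s
(c) ΔV_total = 2970 km/s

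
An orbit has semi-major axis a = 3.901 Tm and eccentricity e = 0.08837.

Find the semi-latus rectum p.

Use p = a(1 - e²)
a = 3.901 Tm = 3.901 × 10^12 m
e = 0.08837,  e² = 0.00780926,  1 − e² = 0.992191
p = a(1 − e²) = 3.901 × 10^12 m × 0.992191 = 3.87054 × 10^12 m ≈ 3.871 Tm

Final answer: p = 3.871 Tm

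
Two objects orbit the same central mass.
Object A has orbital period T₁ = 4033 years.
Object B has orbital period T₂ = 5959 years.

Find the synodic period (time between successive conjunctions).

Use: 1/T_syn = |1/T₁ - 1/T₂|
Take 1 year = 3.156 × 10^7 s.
T₁ = 4033 years = 1.27281 × 10^11 s
T₂ = 5959 years = 1.88066 × 10^11 s
1/T₁ = 7.8566 × 10^-12 s⁻¹
1/T₂ = 5.31728 × 10^-12 s⁻¹
|1/T₁ − 1/T₂| = 2.53932 × 10^-12 s⁻¹
T_syn = 1 / |1/T₁ − 1/T₂| = 3.93806 × 10^11 s ≈ 1.248 × 10^4 years

Final answer: T_syn = 1.248 × 10^4 years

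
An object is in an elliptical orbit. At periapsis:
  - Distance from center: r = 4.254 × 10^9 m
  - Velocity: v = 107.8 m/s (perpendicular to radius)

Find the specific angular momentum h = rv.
r = 4.254 × 10^9 m
v = 107.8 m/s
h = rv = 4.254 × 10^9 × 107.8 = 4.58581 × 10^11 m²/s ≈ 4.586 × 10^11 m²/s

Final answer: h = 4.586 × 10^11 m²/s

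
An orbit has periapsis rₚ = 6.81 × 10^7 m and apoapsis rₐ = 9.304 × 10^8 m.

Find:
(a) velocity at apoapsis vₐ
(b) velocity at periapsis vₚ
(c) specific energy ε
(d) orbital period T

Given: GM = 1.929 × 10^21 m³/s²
rₚ = 6.81 × 10^7 m
rₐ = 9.304 × 10^8 m
GM = 1.929 × 10^21 m³/s²
a = (rₚ + rₐ)/2 = 4.9925 × 10^8 m
e = (rₐ − rₚ)/(rₐ + rₚ) = (8.623 × 10^8) / (9.985 × 10^8) = 0.863595
(a) vₐ² = GM (2/rₐ − 1/a) = 1.929 × 10^21 × (2.14961 × 10^-9 − 2.003 × 10^-9) = 2.82808 × 10^11 m²/s²;  vₐ = 531797 m/s ≈ 531.8 km/s
(b) vₚ² = GM (2/rₚ − 1/a) = 1.929 × 10^21 × (2.93686 × 10^-8 − 2.003 × 10^-9) = 5.27882 × 10^13 m²/s²;  vₚ = 7.26555 × 10^6 m/s ≈ 7266 km/s
(c) 2a = 9.985 × 10^8 m;  ε = −GM/(2a) = -1.9319 × 10^12 J/kg ≈ -1932 GJ/kg
(d) a³ = 1.24438 × 10^26 m³;  T = 2π √(a³/GM) = 2π × 253.987 s = 1595.85 s ≈ 26.6 minutes

Final answer:
(a) velocity at apoapsis vₐ = 531.8 km/s
(b) velocity at periapsis vₚ = 7266 km/s
(c) specific energy ε = -1932 GJ/kg
(d) orbital period T = 26.6 minutes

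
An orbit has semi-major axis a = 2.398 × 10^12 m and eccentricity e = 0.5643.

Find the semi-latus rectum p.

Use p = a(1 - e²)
a = 2.398 × 10^12 m
e = 0.5643,  e² = 0.318434,  1 − e² = 0.681566
p = a(1 − e²) = 2.398 × 10^12 m × 0.681566 = 1.63439 × 10^12 m ≈ 1.634 × 10^12 m

Final answer: p = 1.634 × 10^12 m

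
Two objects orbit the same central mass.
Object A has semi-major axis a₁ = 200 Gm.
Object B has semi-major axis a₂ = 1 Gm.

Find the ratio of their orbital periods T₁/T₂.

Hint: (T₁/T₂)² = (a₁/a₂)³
a₁ = 200 Gm = 2 × 10^11 m
a₂ = 1 Gm = 1 × 10^9 m
a₁/a₂ = 200
T₁/T₂ = (a₁/a₂)^(3/2) = (200)^1.5 = 2828.43

Final answer: T₁/T₂ = 2828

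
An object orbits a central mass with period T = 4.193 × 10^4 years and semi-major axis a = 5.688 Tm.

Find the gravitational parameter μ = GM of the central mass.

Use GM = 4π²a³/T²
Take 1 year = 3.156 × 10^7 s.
T = 4.193 × 10^4 years = 1.32331 × 10^12 s
a = 5.688 Tm = 5.688 × 10^12 m
a³ = 1.84026 × 10^38 m³
T² = 1.75115 × 10^24 s²
GM = 4π² × (1.84026 × 10^38) / (1.75115 × 10^24) = 4.14873 × 10^15 m³/s²
GM ≈ 4.149 × 10^15 m³/s²

Final answer: GM = 4.149 × 10^15 m³/s²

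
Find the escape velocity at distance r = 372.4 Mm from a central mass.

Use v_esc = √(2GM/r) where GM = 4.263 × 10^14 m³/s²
r = 372.4 Mm = 3.724 × 10^8 m
GM = 4.263 × 10^14 m³/s²
2GM/r = 2 × (4.263 × 10^14) / (3.724 × 10^8) = 2.28947 × 10^6 m²/s²
v_esc = √(2GM/r) = 1513.1 m/s ≈ 1.513 km/s

Final answer: 1.513 km/s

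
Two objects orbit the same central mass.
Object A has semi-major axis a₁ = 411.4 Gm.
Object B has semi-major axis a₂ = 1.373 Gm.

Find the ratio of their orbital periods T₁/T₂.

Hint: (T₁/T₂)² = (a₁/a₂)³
a₁ = 411.4 Gm = 4.114 × 10^11 m
a₂ = 1.373 Gm = 1.373 × 10^9 m
a₁/a₂ = 299.636
T₁/T₂ = (a₁/a₂)^(3/2) = (299.636)^1.5 = 5186.69

Final answer: T₁/T₂ = 5187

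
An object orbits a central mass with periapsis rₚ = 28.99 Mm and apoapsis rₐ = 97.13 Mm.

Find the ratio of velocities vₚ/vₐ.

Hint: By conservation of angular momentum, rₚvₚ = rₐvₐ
rₚ = 28.99 Mm = 2.899 × 10^7 m
rₐ = 97.13 Mm = 9.713 × 10^7 m
rₚvₚ = rₐvₐ  ⇒  vₚ/vₐ = rₐ/rₚ
vₚ/vₐ = (9.713 × 10^7) / (2.899 × 10^7) = 3.35047

Final answer: vₚ/vₐ = 3.35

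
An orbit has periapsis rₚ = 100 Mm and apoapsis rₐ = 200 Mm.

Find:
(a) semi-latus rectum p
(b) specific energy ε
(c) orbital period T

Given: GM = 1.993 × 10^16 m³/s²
rₚ = 100 Mm = 1 × 10^8 m
rₐ = 200 Mm = 2 × 10^8 m
GM = 1.993 × 10^16 m³/s²
a = (rₚ + rₐ)/2 = 1.5 × 10^8 m
e = (rₐ − rₚ)/(rₐ + rₚ) = (1 × 10^8) / (3 × 10^8) = 0.333333
(a) 1 − e² = 0.888889;  p = a(1 − e²) = 1.5 × 10^8 × 0.888889 = 1.33333 × 10^8 m ≈ 133.3 Mm
(b) 2a = 3 × 10^8 m;  ε = −GM/(2a) = -6.64333 × 10^7 J/kg ≈ -66.43 MJ/kg
(c) a³ = 3.375 × 10^24 m³;  T = 2π √(a³/GM) = 2π × 13013.2 s = 81764.2 s ≈ 22.71 hours

Final answer:
(a) semi-latus rectum p = 133.3 Mm
(b) specific energy ε = -66.43 MJ/kg
(c) orbital period T = 22.71 hours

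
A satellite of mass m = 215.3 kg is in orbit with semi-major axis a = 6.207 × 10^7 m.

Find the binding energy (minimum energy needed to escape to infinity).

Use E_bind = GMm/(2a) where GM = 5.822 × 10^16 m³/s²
a = 6.207 × 10^7 m
GM = 5.822 × 10^16 m³/s²
m = 215.3 kg
GMm = 5.822 × 10^16 × 215.3 = 1.25348 × 10^19 m³·kg/s²
2a = 1.2414 × 10^8 m
E_bind = GMm/(2a) = 1.00973 × 10^11 J ≈ 101 GJ

Final answer: 101 GJ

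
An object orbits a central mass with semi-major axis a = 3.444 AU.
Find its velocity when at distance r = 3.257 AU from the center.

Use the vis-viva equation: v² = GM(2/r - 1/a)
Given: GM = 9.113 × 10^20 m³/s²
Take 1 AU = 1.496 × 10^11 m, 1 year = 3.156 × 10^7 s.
a = 3.444 AU = 5.15222 × 10^11 m
r = 3.257 AU = 4.87247 × 10^11 m
GM = 9.113 × 10^20 m³/s²
2/r − 1/a = 4.10469 × 10^-12 − 1.94091 × 10^-12 = 2.16378 × 10^-12 m⁻¹
v² = GM (2/r − 1/a) = 1.97186 × 10^9 m²/s²
v = 44405.6 m/s ≈ 9.368 AU/year

Final answer: 9.368 AU/year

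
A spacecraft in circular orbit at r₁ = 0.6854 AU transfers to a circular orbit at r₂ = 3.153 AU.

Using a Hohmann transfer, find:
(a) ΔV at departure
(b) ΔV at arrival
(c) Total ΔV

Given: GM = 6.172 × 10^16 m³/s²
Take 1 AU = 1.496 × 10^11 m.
r₁ = 0.6854 AU = 1.02536 × 10^11 m
r₂ = 3.153 AU = 4.71689 × 10^11 m
GM = 6.172 × 10^16 m³/s²
Transfer ellipse: a_t = (r₁ + r₂)/2 = 2.87112 × 10^11 m
Circular speed at r₁: v₁ = √(GM/r₁) = 775.845 m/s
Transfer speed at r₁ (periapsis): v₁ₜ = √(GM(2/r₁ − 1/a_t)) = 994.436 m/s
(a) ΔV₁ = v₁ₜ − v₁ = 218.591 m/s ≈ 218.6 m/s
Circular speed at r₂: v₂ = √(GM/r₂) = 361.731 m/s
Transfer speed at r₂ (apoapsis): v₂ₜ = √(GM(2/r₂ − 1/a_t)) = 216.171 m/s
(b) ΔV₂ = v₂ − v₂ₜ = 145.56 m/s ≈ 145.6 m/s
(c) ΔV_total = ΔV₁ + ΔV₂ = 364.151 m/s ≈ 364.2 m/s

Final answer:
(a) ΔV₁ = 218.6 m/s
(b) ΔV₂ = 145.6 m/s
(c) ΔV_total = 364.2 m/s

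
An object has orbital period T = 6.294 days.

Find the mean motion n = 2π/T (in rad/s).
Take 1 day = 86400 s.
T = 6.294 days = 543802 s
n = 2π / 543802 s = 1.15542 × 10^-5 rad/s ≈ 1.155 × 10^-5 rad/s

Final answer: n = 1.155 × 10^-5 rad/s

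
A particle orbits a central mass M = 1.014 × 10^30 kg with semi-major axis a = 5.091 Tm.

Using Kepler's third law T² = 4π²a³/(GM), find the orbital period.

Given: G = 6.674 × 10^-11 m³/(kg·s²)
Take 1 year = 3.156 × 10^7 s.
M = 1.014 × 10^30 kg
GM = G × M = 6.674 × 10^-11 × 1.014 × 10^30 = 6.76744 × 10^19 m³/s²
a = 5.091 Tm = 5.091 × 10^12 m
a³ = 1.3195 × 10^38 m³
T = 2π √(a³/GM) = 2π √((1.3195 × 10^38) / (6.76744 × 10^19)) = 2π × 1.39634 × 10^9 s
T = 8.77349 × 10^9 s ≈ 278 years

Final answer: 278 years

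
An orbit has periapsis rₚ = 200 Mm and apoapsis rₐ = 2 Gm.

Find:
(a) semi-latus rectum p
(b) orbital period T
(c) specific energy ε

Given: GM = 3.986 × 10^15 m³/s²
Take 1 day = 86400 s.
rₚ = 200 Mm = 2 × 10^8 m
rₐ = 2 Gm = 2 × 10^9 m
GM = 3.986 × 10^15 m³/s²
a = (rₚ + rₐ)/2 = 1.1 × 10^9 m
e = (rₐ − rₚ)/(rₐ + rₚ) = (1.8 × 10^9) / (2.2 × 10^9) = 0.818182
(a) 1 − e² = 0.330579;  p = a(1 − e²) = 1.1 × 10^9 × 0.330579 = 3.63636 × 10^8 m ≈ 363.6 Mm
(b) a³ = 1.331 × 10^27 m³;  T = 2π √(a³/GM) = 2π × 577857 s = 3.63078 × 10^6 s ≈ 42.02 days
(c) 2a = 2.2 × 10^9 m;  ε = −GM/(2a) = -1.81182 × 10^6 J/kg ≈ -1.812 MJ/kg

Final answer:
(a) semi-latus rectum p = 363.6 Mm
(b) orbital period T = 42.02 days
(c) specific energy ε = -1.812 MJ/kg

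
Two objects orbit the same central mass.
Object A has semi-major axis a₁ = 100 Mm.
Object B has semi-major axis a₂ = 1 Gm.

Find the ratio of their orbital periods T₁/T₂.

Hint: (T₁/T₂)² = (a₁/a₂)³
a₁ = 100 Mm = 1 × 10^8 m
a₂ = 1 Gm = 1 × 10^9 m
a₁/a₂ = 0.1
T₁/T₂ = (a₁/a₂)^(3/2) = (0.1)^1.5 = 0.0316228

Final answer: T₁/T₂ = 0.03162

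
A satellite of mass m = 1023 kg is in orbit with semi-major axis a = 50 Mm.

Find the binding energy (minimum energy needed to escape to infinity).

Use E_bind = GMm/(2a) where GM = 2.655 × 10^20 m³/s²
a = 50 Mm = 5 × 10^7 m
GM = 2.655 × 10^20 m³/s²
m = 1023 kg
GMm = 2.655 × 10^20 × 1023 = 2.71606 × 10^23 m³·kg/s²
2a = 1 × 10^8 m
E_bind = GMm/(2a) = 2.71606 × 10^15 J ≈ 2.716 PJ

Final answer: 2.716 PJ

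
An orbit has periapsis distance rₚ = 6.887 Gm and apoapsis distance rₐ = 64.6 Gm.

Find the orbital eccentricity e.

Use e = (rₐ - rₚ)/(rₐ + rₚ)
rₚ = 6.887 Gm = 6.887 × 10^9 m
rₐ = 64.6 Gm = 6.46 × 10^10 m
rₐ − rₚ = 5.7713 × 10^10 m
rₐ + rₚ = 7.1487 × 10^10 m
e = (rₐ − rₚ)/(rₐ + rₚ) = 0.807322

Final answer: e = 0.8073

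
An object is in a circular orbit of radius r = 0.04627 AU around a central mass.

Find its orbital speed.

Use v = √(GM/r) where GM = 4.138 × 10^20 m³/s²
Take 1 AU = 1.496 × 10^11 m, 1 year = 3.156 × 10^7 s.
r = 0.04627 AU = 6.92199 × 10^9 m
GM = 4.138 × 10^20 m³/s²
GM/r = (4.138 × 10^20) / (6.92199 × 10^9) = 5.97805 × 10^10 m²/s²
v = √(GM/r) = 244500 m/s ≈ 51.58 AU/year

Final answer: 51.58 AU/year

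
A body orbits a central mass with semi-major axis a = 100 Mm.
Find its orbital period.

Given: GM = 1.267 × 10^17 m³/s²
a = 100 Mm = 1 × 10^8 m
GM = 1.267 × 10^17 m³/s²
a³ = 1 × 10^24 m³
T = 2π √(a³/GM) = 2π √((1 × 10^24) / (1.267 × 10^17)) = 2π × 2809.39 s
T = 17651.9 s ≈ 4.903 hours

Final answer: 4.903 hours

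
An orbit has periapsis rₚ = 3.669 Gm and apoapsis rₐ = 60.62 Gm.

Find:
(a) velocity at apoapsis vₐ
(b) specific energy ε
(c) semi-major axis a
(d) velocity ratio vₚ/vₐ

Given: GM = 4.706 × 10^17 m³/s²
rₚ = 3.669 Gm = 3.669 × 10^9 m
rₐ = 60.62 Gm = 6.062 × 10^10 m
GM = 4.706 × 10^17 m³/s²
a = (rₚ + rₐ)/2 = 3.21445 × 10^10 m
e = (rₐ − rₚ)/(rₐ + rₚ) = (5.6951 × 10^10) / (6.4289 × 10^10) = 0.885859
(a) vₐ² = GM (2/rₐ − 1/a) = 4.706 × 10^17 × (3.29924 × 10^-11 − 3.11095 × 10^-11) = 886088 m²/s²;  vₐ = 941.323 m/s ≈ 941.3 m/s
(b) 2a = 6.4289 × 10^10 m;  ε = −GM/(2a) = -7.32007 × 10^6 J/kg ≈ -7.32 MJ/kg
(c) a = 3.21445 × 10^10 m ≈ 32.14 Gm
(d) vₚ/vₐ = rₐ/rₚ (angular momentum) = (6.062 × 10^10) / (3.669 × 10^9) = 16.5222 ≈ 16.52

Final answer:
(a) velocity at apoapsis vₐ = 941.3 m/s
(b) specific energy ε = -7.32 MJ/kg
(c) semi-major axis a = 32.14 Gm
(d) velocity ratio vₚ/vₐ = 16.52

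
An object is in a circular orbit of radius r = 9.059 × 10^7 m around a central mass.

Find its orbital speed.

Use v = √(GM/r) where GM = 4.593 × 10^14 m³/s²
r = 9.059 × 10^7 m
GM = 4.593 × 10^14 m³/s²
GM/r = (4.593 × 10^14) / (9.059 × 10^7) = 5.0701 × 10^6 m²/s²
v = √(GM/r) = 2251.69 m/s ≈ 2.252 km/s

Final answer: 2.252 km/s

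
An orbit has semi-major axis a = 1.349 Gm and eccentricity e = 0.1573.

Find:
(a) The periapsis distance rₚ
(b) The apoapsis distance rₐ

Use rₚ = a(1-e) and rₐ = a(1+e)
a = 1.349 Gm = 1.349 × 10^9 m
e = 0.1573:  1 − e = 0.8427,  1 + e = 1.1573
(a) rₚ = a(1 − e) = 1.349 × 10^9 m × 0.8427 = 1.1368 × 10^9 m ≈ 1.137 Gm
(b) rₐ = a(1 + e) = 1.349 × 10^9 m × 1.1573 = 1.5612 × 10^9 m ≈ 1.561 Gm

Final answer:
(a) rₚ = 1.137 Gm
(b) rₐ = 1.561 Gm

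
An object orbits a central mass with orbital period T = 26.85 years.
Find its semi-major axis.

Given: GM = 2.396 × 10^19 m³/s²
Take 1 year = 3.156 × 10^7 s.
T = 26.85 years = 8.47386 × 10^8 s
GM = 2.396 × 10^19 m³/s²
Kepler's third law: a³ = GM T² / (4π²)
T² = 7.18063 × 10^17 s²
a³ = (2.396 × 10^19) × (7.18063 × 10^17) / (4π²) = 4.35802 × 10^35 m³
a = (a³)^(1/3) = 7.58164 × 10^11 m ≈ 758.2 Gm

Final answer: 758.2 Gm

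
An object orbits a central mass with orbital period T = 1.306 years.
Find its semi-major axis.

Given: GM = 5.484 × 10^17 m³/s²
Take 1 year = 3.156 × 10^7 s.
T = 1.306 years = 4.12174 × 10^7 s
GM = 5.484 × 10^17 m³/s²
Kepler's third law: a³ = GM T² / (4π²)
T² = 1.69887 × 10^15 s²
a³ = (5.484 × 10^17) × (1.69887 × 10^15) / (4π²) = 2.35992 × 10^31 m³
a = (a³)^(1/3) = 2.86835 × 10^10 m ≈ 2.868 × 10^10 m

Final answer: 2.868 × 10^10 m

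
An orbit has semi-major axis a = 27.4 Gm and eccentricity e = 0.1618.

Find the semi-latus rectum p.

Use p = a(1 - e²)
a = 27.4 Gm = 2.74 × 10^10 m
e = 0.1618,  e² = 0.0261792,  1 − e² = 0.973821
p = a(1 − e²) = 2.74 × 10^10 m × 0.973821 = 2.66827 × 10^10 m ≈ 26.68 Gm

Final answer: p = 26.68 Gm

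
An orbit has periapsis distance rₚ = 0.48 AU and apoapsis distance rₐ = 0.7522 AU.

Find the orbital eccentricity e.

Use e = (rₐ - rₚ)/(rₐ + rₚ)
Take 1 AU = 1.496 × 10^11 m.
rₚ = 0.48 AU = 7.1808 × 10^10 m
rₐ = 0.7522 AU = 1.12529 × 10^11 m
rₐ − rₚ = 4.07211 × 10^10 m
rₐ + rₚ = 1.84337 × 10^11 m
e = (rₐ − rₚ)/(rₐ + rₚ) = 0.220906

Final answer: e = 0.2209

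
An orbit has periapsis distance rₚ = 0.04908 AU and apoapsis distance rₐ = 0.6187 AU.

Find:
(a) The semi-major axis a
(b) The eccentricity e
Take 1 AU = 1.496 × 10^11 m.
rₚ = 0.04908 AU = 7.34237 × 10^9 m
rₐ = 0.6187 AU = 9.25575 × 10^10 m
(a) a = (rₚ + rₐ)/2 = 4.99499 × 10^10 m ≈ 0.3339 AU
(b) e = (rₐ − rₚ)/(rₐ + rₚ) = (8.52152 × 10^10) / (9.98999 × 10^10) = 0.853005

Final answer:
(a) a = 0.3339 AU
(b) e = 0.853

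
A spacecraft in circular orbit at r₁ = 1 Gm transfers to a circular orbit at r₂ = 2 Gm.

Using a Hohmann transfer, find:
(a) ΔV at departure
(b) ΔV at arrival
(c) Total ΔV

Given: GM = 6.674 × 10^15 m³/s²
r₁ = 1 Gm = 1 × 10^9 m
r₂ = 2 Gm = 2 × 10^9 m
GM = 6.674 × 10^15 m³/s²
Transfer ellipse: a_t = (r₁ + r₂)/2 = 1.5 × 10^9 m
Circular speed at r₁: v₁ = √(GM/r₁) = 2583.41 m/s
Transfer speed at r₁ (periapsis): v₁ₜ = √(GM(2/r₁ − 1/a_t)) = 2983.06 m/s
(a) ΔV₁ = v₁ₜ − v₁ = 399.655 m/s ≈ 399.7 m/s
Circular speed at r₂: v₂ = √(GM/r₂) = 1826.75 m/s
Transfer speed at r₂ (apoapsis): v₂ₜ = √(GM(2/r₂ − 1/a_t)) = 1491.53 m/s
(b) ΔV₂ = v₂ − v₂ₜ = 335.214 m/s ≈ 335.2 m/s
(c) ΔV_total = ΔV₁ + ΔV₂ = 734.869 m/s ≈ 734.9 m/s

Final answer:
(a) ΔV₁ = 399.7 m/s
(b) ΔV₂ = 335.2 m/s
(c) ΔV_total = 734.9 m/s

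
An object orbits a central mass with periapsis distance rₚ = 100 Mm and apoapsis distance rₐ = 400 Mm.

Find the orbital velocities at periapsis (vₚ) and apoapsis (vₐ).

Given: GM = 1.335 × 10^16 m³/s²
rₚ = 100 Mm = 1 × 10^8 m
rₐ = 400 Mm = 4 × 10^8 m
GM = 1.335 × 10^16 m³/s²
a = (rₚ + rₐ)/2 = 2.5 × 10^8 m
Vis-viva: v² = GM (2/r − 1/a)
vₚ² = 1.335 × 10^16 × (2 × 10^-8 − 4 × 10^-9) = 2.136 × 10^8 m²/s²
vₚ = 14615.1 m/s ≈ 14.62 km/s
vₐ² = 1.335 × 10^16 × (5 × 10^-9 − 4 × 10^-9) = 1.335 × 10^7 m²/s²
vₐ = 3653.77 m/s ≈ 3.654 km/s

Final answer: vₚ = 14.62 km/s, vₐ = 3.654 km/s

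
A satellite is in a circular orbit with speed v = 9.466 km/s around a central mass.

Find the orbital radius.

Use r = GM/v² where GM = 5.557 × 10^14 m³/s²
v = 9.466 km/s = 9466 m/s
GM = 5.557 × 10^14 m³/s²
v² = 8.96052 × 10^7 m²/s²
r = GM/v² = (5.557 × 10^14) / (8.96052 × 10^7) = 6.20165 × 10^6 m ≈ 6.202 × 10^6 m

Final answer: 6.202 × 10^6 m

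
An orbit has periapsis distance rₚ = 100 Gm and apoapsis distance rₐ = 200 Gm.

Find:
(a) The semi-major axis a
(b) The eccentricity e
rₚ = 100 Gm = 1 × 10^11 m
rₐ = 200 Gm = 2 × 10^11 m
(a) a = (rₚ + rₐ)/2 = 1.5 × 10^11 m ≈ 150 Gm
(b) e = (rₐ − rₚ)/(rₐ + rₚ) = (1 × 10^11) / (3 × 10^11) = 0.333333

Final answer:
(a) a = 150 Gm
(b) e = 0.3333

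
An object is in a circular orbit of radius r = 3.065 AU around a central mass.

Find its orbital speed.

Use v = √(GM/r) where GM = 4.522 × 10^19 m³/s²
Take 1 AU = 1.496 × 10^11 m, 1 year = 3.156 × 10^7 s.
r = 3.065 AU = 4.58524 × 10^11 m
GM = 4.522 × 10^19 m³/s²
GM/r = (4.522 × 10^19) / (4.58524 × 10^11) = 9.86208 × 10^7 m²/s²
v = √(GM/r) = 9930.8 m/s ≈ 2.095 AU/year

Final answer: 2.095 AU/year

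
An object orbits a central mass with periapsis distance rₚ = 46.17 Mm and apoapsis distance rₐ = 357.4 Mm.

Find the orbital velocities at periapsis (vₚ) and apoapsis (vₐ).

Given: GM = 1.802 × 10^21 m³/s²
rₚ = 46.17 Mm = 4.617 × 10^7 m
rₐ = 357.4 Mm = 3.574 × 10^8 m
GM = 1.802 × 10^21 m³/s²
a = (rₚ + rₐ)/2 = 2.01785 × 10^8 m
Vis-viva: v² = GM (2/r − 1/a)
vₚ² = 1.802 × 10^21 × (4.33182 × 10^-8 − 4.95577 × 10^-9) = 6.9129 × 10^13 m²/s²
vₚ = 8.31439 × 10^6 m/s ≈ 8314 km/s
vₐ² = 1.802 × 10^21 × (5.59597 × 10^-9 − 4.95577 × 10^-9) = 1.15364 × 10^12 m²/s²
vₐ = 1.07408 × 10^6 m/s ≈ 1074 km/s

Final answer: vₚ = 8314 km/s, vₐ = 1074 km/s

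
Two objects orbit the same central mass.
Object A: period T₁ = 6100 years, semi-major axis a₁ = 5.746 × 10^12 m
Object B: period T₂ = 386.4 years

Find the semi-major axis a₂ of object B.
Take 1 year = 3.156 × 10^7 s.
T₁ = 6100 years = 1.92516 × 10^11 s
T₂ = 386.4 years = 1.21948 × 10^10 s
a₁ = 5.746 × 10^12 m
Kepler's third law: (T₂/T₁)² = (a₂/a₁)³  ⇒  a₂ = a₁ (T₂/T₁)^(2/3)
T₂/T₁ = 0.0633443
(T₂/T₁)^(2/3) = 0.158905
a₂ = 5.746 × 10^12 m × 0.158905 = 9.13069 × 10^11 m ≈ 9.131 × 10^11 m

Final answer: a₂ = 9.131 × 10^11 m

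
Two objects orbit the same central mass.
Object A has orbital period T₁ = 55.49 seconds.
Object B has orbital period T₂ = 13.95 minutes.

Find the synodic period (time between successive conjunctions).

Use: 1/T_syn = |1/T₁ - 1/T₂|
T₁ = 55.49 seconds
T₂ = 13.95 minutes = 837 s
1/T₁ = 0.0180213 s⁻¹
1/T₂ = 0.00119474 s⁻¹
|1/T₁ − 1/T₂| = 0.0168265 s⁻¹
T_syn = 1 / |1/T₁ − 1/T₂| = 59.43 s ≈ 59.43 seconds

Final answer: T_syn = 59.43 seconds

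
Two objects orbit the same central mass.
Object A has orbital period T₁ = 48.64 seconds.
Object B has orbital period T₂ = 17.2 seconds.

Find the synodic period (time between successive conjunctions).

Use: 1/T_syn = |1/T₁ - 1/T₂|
T₁ = 48.64 seconds
T₂ = 17.2 seconds
1/T₁ = 0.0205592 s⁻¹
1/T₂ = 0.0581395 s⁻¹
|1/T₁ − 1/T₂| = 0.0375803 s⁻¹
T_syn = 1 / |1/T₁ − 1/T₂| = 26.6097 s ≈ 26.61 seconds

Final answer: T_syn = 26.61 seconds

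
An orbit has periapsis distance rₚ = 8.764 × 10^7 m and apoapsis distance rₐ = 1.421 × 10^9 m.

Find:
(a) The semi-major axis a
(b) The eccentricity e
rₚ = 8.764 × 10^7 m
rₐ = 1.421 × 10^9 m
(a) a = (rₚ + rₐ)/2 = 7.5432 × 10^8 m ≈ 7.543 × 10^8 m
(b) e = (rₐ − rₚ)/(rₐ + rₚ) = (1.33336 × 10^9) / (1.50864 × 10^9) = 0.883816

Final answer:
(a) a = 7.543 × 10^8 m
(b) e = 0.8838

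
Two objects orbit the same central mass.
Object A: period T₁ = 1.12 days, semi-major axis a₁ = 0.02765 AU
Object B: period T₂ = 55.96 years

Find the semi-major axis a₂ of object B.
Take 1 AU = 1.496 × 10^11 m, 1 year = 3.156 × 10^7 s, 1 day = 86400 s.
T₁ = 1.12 days = 96768 s
T₂ = 55.96 years = 1.7661 × 10^9 s
a₁ = 0.02765 AU = 4.13644 × 10^9 m
Kepler's third law: (T₂/T₁)² = (a₂/a₁)³  ⇒  a₂ = a₁ (T₂/T₁)^(2/3)
T₂/T₁ = 18250.8
(T₂/T₁)^(2/3) = 693.195
a₂ = 4.13644 × 10^9 m × 693.195 = 2.86736 × 10^12 m ≈ 19.17 AU

Final answer: a₂ = 19.17 AU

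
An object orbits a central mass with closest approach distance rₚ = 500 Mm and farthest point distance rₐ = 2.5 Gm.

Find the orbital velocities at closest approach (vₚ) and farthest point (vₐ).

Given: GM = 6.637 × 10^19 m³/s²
rₚ = 500 Mm = 5 × 10^8 m
rₐ = 2.5 Gm = 2.5 × 10^9 m
GM = 6.637 × 10^19 m³/s²
a = (rₚ + rₐ)/2 = 1.5 × 10^9 m
Vis-viva: v² = GM (2/r − 1/a)
vₚ² = 6.637 × 10^19 × (4 × 10^-9 − 6.66667 × 10^-10) = 2.21233 × 10^11 m²/s²
vₚ = 470354 m/s ≈ 470.4 km/s
vₐ² = 6.637 × 10^19 × (8 × 10^-10 − 6.66667 × 10^-10) = 8.84933 × 10^9 m²/s²
vₐ = 94070.9 m/s ≈ 94.07 km/s

Final answer: vₚ = 470.4 km/s, vₐ = 94.07 km/s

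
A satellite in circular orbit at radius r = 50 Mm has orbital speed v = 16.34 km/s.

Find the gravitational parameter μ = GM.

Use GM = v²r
r = 50 Mm = 5 × 10^7 m
v = 16.34 km/s = 16340 m/s
v² = 2.66996 × 10^8 m²/s²
GM = v²r = 2.66996 × 10^8 × 5 × 10^7 = 1.33498 × 10^16 m³/s²
GM ≈ 1.335 × 10^16 m³/s²

Final answer: GM = 1.335 × 10^16 m³/s²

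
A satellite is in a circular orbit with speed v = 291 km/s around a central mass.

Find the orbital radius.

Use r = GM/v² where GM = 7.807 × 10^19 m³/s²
v = 291 km/s = 291000 m/s
GM = 7.807 × 10^19 m³/s²
v² = 8.4681 × 10^10 m²/s²
r = GM/v² = (7.807 × 10^19) / (8.4681 × 10^10) = 9.21931 × 10^8 m ≈ 921.9 Mm

Final answer: 921.9 Mm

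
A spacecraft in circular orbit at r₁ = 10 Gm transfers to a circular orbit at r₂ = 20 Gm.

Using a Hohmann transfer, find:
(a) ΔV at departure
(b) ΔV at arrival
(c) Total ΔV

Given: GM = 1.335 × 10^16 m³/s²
r₁ = 10 Gm = 1 × 10^10 m
r₂ = 20 Gm = 2 × 10^10 m
GM = 1.335 × 10^16 m³/s²
Transfer ellipse: a_t = (r₁ + r₂)/2 = 1.5 × 10^10 m
Circular speed at r₁: v₁ = √(GM/r₁) = 1155.42 m/s
Transfer speed at r₁ (periapsis): v₁ₜ = √(GM(2/r₁ − 1/a_t)) = 1334.17 m/s
(a) ΔV₁ = v₁ₜ − v₁ = 178.744 m/s ≈ 178.7 m/s
Circular speed at r₂: v₂ = √(GM/r₂) = 817.007 m/s
Transfer speed at r₂ (apoapsis): v₂ₜ = √(GM(2/r₂ − 1/a_t)) = 667.083 m/s
(b) ΔV₂ = v₂ − v₂ₜ = 149.924 m/s ≈ 149.9 m/s
(c) ΔV_total = ΔV₁ + ΔV₂ = 328.668 m/s ≈ 328.7 m/s

Final answer:
(a) ΔV₁ = 178.7 m/s
(b) ΔV₂ = 149.9 m/s
(c) ΔV_total = 328.7 m/s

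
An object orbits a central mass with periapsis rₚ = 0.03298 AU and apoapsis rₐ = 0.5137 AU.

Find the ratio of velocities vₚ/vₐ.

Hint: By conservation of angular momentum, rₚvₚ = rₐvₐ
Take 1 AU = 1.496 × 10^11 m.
rₚ = 0.03298 AU = 4.93381 × 10^9 m
rₐ = 0.5137 AU = 7.68495 × 10^10 m
rₚvₚ = rₐvₐ  ⇒  vₚ/vₐ = rₐ/rₚ
vₚ/vₐ = (7.68495 × 10^10) / (4.93381 × 10^9) = 15.5761

Final answer: vₚ/vₐ = 15.58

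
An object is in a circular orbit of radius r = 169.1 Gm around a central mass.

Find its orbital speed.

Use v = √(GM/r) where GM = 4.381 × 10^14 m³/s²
r = 169.1 Gm = 1.691 × 10^11 m
GM = 4.381 × 10^14 m³/s²
GM/r = (4.381 × 10^14) / (1.691 × 10^11) = 2590.77 m²/s²
v = √(GM/r) = 50.8997 m/s ≈ 50.9 m/s

Final answer: 50.9 m/s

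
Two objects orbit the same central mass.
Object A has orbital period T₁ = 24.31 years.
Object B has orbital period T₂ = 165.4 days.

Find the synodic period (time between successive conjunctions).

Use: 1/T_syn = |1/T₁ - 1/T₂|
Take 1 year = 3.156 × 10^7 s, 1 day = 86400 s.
T₁ = 24.31 years = 7.67224 × 10^8 s
T₂ = 165.4 days = 1.42906 × 10^7 s
1/T₁ = 1.3034 × 10^-9 s⁻¹
1/T₂ = 6.99763 × 10^-8 s⁻¹
|1/T₁ − 1/T₂| = 6.86729 × 10^-8 s⁻¹
T_syn = 1 / |1/T₁ − 1/T₂| = 1.45618 × 10^7 s ≈ 168.5 days

Final answer: T_syn = 168.5 days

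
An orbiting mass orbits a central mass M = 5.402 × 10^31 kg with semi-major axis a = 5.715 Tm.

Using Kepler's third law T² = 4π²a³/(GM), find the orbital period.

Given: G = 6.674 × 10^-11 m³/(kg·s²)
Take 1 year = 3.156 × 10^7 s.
M = 5.402 × 10^31 kg
GM = G × M = 6.674 × 10^-11 × 5.402 × 10^31 = 3.60529 × 10^21 m³/s²
a = 5.715 Tm = 5.715 × 10^12 m
a³ = 1.86659 × 10^38 m³
T = 2π √(a³/GM) = 2π √((1.86659 × 10^38) / (3.60529 × 10^21)) = 2π × 2.27538 × 10^8 s
T = 1.42966 × 10^9 s ≈ 45.3 years

Final answer: 45.3 years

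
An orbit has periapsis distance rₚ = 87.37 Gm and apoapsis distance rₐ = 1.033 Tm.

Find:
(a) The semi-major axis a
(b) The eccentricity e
rₚ = 87.37 Gm = 8.737 × 10^10 m
rₐ = 1.033 Tm = 1.033 × 10^12 m
(a) a = (rₚ + rₐ)/2 = 5.60185 × 10^11 m ≈ 560.2 Gm
(b) e = (rₐ − rₚ)/(rₐ + rₚ) = (9.4563 × 10^11) / (1.12037 × 10^12) = 0.844034

Final answer:
(a) a = 560.2 Gm
(b) e = 0.844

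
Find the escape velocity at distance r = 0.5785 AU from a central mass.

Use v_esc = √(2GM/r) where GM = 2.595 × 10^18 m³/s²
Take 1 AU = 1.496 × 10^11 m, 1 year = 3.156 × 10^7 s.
r = 0.5785 AU = 8.65436 × 10^10 m
GM = 2.595 × 10^18 m³/s²
2GM/r = 2 × (2.595 × 10^18) / (8.65436 × 10^10) = 5.99698 × 10^7 m²/s²
v_esc = √(2GM/r) = 7744.02 m/s ≈ 1.634 AU/year

Final answer: 1.634 AU/year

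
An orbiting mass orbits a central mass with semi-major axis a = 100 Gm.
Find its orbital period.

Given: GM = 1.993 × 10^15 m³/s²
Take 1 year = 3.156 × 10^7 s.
a = 100 Gm = 1 × 10^11 m
GM = 1.993 × 10^15 m³/s²
a³ = 1 × 10^33 m³
T = 2π √(a³/GM) = 2π √((1 × 10^33) / (1.993 × 10^15)) = 2π × 7.08347 × 10^8 s
T = 4.45068 × 10^9 s ≈ 141 years

Final answer: 141 years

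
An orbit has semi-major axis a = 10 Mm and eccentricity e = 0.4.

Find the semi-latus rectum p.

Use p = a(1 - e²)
a = 10 Mm = 1 × 10^7 m
e = 0.4,  e² = 0.16,  1 − e² = 0.84
p = a(1 − e²) = 1 × 10^7 m × 0.84 = 8.4 × 10^6 m ≈ 8.4 Mm

Final answer: p = 8.4 Mm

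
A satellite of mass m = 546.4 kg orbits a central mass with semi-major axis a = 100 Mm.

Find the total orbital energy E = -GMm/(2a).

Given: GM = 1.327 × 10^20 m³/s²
a = 100 Mm = 1 × 10^8 m
GM = 1.327 × 10^20 m³/s²
2a = 2 × 10^8 m
GMm = 1.327 × 10^20 × 546.4 = 7.25073 × 10^22 m³·kg/s²
E = −GMm/(2a) = -3.62536 × 10^14 J ≈ -362.5 TJ

Final answer: -362.5 TJ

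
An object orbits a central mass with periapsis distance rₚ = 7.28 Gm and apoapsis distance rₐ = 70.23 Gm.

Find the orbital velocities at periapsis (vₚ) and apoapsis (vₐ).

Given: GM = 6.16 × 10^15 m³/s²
rₚ = 7.28 Gm = 7.28 × 10^9 m
rₐ = 70.23 Gm = 7.023 × 10^10 m
GM = 6.16 × 10^15 m³/s²
a = (rₚ + rₐ)/2 = 3.8755 × 10^10 m
Vis-viva: v² = GM (2/r − 1/a)
vₚ² = 6.16 × 10^15 × (2.74725 × 10^-10 − 2.58031 × 10^-11) = 1.53336 × 10^6 m²/s²
vₚ = 1238.29 m/s ≈ 1.238 km/s
vₐ² = 6.16 × 10^15 × (2.84779 × 10^-11 − 2.58031 × 10^-11) = 16476.4 m²/s²
vₐ = 128.36 m/s ≈ 128.4 m/s

Final answer: vₚ = 1.238 km/s, vₐ = 128.4 m/s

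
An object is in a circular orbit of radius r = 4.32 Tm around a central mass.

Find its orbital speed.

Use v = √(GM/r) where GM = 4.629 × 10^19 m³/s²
r = 4.32 Tm = 4.32 × 10^12 m
GM = 4.629 × 10^19 m³/s²
GM/r = (4.629 × 10^19) / (4.32 × 10^12) = 1.07153 × 10^7 m²/s²
v = √(GM/r) = 3273.42 m/s ≈ 3.273 km/s

Final answer: 3.273 km/s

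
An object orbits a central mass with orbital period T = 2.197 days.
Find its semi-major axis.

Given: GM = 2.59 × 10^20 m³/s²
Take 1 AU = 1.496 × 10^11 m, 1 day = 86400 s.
T = 2.197 days = 189821 s
GM = 2.59 × 10^20 m³/s²
Kepler's third law: a³ = GM T² / (4π²)
T² = 3.60319 × 10^10 s²
a³ = (2.59 × 10^20) × (3.60319 × 10^10) / (4π²) = 2.36389 × 10^29 m³
a = (a³)^(1/3) = 6.18314 × 10^9 m ≈ 0.04133 AU

Final answer: 0.04133 AU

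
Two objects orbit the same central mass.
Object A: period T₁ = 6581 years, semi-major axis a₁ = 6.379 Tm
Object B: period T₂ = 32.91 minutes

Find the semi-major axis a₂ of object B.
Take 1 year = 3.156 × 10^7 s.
T₁ = 6581 years = 2.07696 × 10^11 s
T₂ = 32.91 minutes = 1974.6 s
a₁ = 6.379 Tm = 6.379 × 10^12 m
Kepler's third law: (T₂/T₁)² = (a₂/a₁)³  ⇒  a₂ = a₁ (T₂/T₁)^(2/3)
T₂/T₁ = 9.50715 × 10^-9
(T₂/T₁)^(2/3) = 4.4878 × 10^-6
a₂ = 6.379 × 10^12 m × 4.4878 × 10^-6 = 2.86277 × 10^7 m ≈ 28.63 Mm

Final answer: a₂ = 28.63 Mm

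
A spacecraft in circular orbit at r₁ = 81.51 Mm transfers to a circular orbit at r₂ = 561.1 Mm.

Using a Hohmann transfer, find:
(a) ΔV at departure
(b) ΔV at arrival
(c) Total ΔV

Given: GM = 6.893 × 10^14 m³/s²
r₁ = 81.51 Mm = 8.151 × 10^7 m
r₂ = 561.1 Mm = 5.611 × 10^8 m
GM = 6.893 × 10^14 m³/s²
Transfer ellipse: a_t = (r₁ + r₂)/2 = 3.21305 × 10^8 m
Circular speed at r₁: v₁ = √(GM/r₁) = 2908.03 m/s
Transfer speed at r₁ (periapsis): v₁ₜ = √(GM(2/r₁ − 1/a_t)) = 3842.91 m/s
(a) ΔV₁ = v₁ₜ − v₁ = 934.88 m/s ≈ 934.9 m/s
Circular speed at r₂: v₂ = √(GM/r₂) = 1108.37 m/s
Transfer speed at r₂ (apoapsis): v₂ₜ = √(GM(2/r₂ − 1/a_t)) = 558.253 m/s
(b) ΔV₂ = v₂ − v₂ₜ = 550.116 m/s ≈ 550.1 m/s
(c) ΔV_total = ΔV₁ + ΔV₂ = 1485 m/s ≈ 1.485 km/s

Final answer:
(a) ΔV₁ = 934.9 m/s
(b) ΔV₂ = 550.1 m/s
(c) ΔV_total = 1.485 km/s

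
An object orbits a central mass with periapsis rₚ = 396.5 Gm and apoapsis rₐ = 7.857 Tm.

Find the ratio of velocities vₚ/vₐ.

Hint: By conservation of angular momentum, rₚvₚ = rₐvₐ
rₚ = 396.5 Gm = 3.965 × 10^11 m
rₐ = 7.857 Tm = 7.857 × 10^12 m
rₚvₚ = rₐvₐ  ⇒  vₚ/vₐ = rₐ/rₚ
vₚ/vₐ = (7.857 × 10^12) / (3.965 × 10^11) = 19.8159

Final answer: vₚ/vₐ = 19.82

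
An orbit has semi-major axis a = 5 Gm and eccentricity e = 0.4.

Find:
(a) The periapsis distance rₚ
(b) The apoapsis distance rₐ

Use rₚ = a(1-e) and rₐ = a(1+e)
a = 5 Gm = 5 × 10^9 m
e = 0.4:  1 − e = 0.6,  1 + e = 1.4
(a) rₚ = a(1 − e) = 5 × 10^9 m × 0.6 = 3 × 10^9 m ≈ 3 Gm
(b) rₐ = a(1 + e) = 5 × 10^9 m × 1.4 = 7 × 10^9 m ≈ 7 Gm

Final answer:
(a) rₚ = 3 Gm
(b) rₐ = 7 Gm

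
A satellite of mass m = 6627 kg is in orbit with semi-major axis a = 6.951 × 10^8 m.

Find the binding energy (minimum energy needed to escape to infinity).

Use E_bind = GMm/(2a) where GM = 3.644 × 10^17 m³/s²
a = 6.951 × 10^8 m
GM = 3.644 × 10^17 m³/s²
m = 6627 kg
GMm = 3.644 × 10^17 × 6627 = 2.41488 × 10^21 m³·kg/s²
2a = 1.3902 × 10^9 m
E_bind = GMm/(2a) = 1.73707 × 10^12 J ≈ 1.737 TJ

Final answer: 1.737 TJ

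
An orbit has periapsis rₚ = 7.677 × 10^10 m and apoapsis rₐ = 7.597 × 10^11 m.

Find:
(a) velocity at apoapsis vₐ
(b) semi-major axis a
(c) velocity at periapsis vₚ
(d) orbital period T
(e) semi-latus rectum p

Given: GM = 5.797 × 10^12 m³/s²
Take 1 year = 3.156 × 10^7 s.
rₚ = 7.677 × 10^10 m
rₐ = 7.597 × 10^11 m
GM = 5.797 × 10^12 m³/s²
a = (rₚ + rₐ)/2 = 4.18235 × 10^11 m
e = (rₐ − rₚ)/(rₐ + rₚ) = (6.8293 × 10^11) / (8.3647 × 10^11) = 0.816443
(a) vₐ² = GM (2/rₐ − 1/a) = 5.797 × 10^12 × (2.63262 × 10^-12 − 2.391 × 10^-12) = 1.40066 m²/s²;  vₐ = 1.18349 m/s ≈ 1.183 m/s
(b) a = 4.18235 × 10^11 m ≈ 4.182 × 10^11 m
(c) vₚ² = GM (2/rₚ − 1/a) = 5.797 × 10^12 × (2.60518 × 10^-11 − 2.391 × 10^-12) = 137.162 m²/s²;  vₚ = 11.7116 m/s ≈ 11.71 m/s
(d) a³ = 7.31579 × 10^34 m³;  T = 2π √(a³/GM) = 2π × 1.12339 × 10^11 s = 7.05844 × 10^11 s ≈ 2.237 × 10^4 years
(e) 1 − e² = 0.333421;  p = a(1 − e²) = 4.18235 × 10^11 × 0.333421 = 1.39448 × 10^11 m ≈ 1.394 × 10^11 m

Final answer:
(a) velocity at apoapsis vₐ = 1.183 m/s
(b) semi-major axis a = 4.182 × 10^11 m
(c) velocity at periapsis vₚ = 11.71 m/s
(d) orbital period T = 2.237 × 10^4 years
(e) semi-latus rectum p = 1.394 × 10^11 m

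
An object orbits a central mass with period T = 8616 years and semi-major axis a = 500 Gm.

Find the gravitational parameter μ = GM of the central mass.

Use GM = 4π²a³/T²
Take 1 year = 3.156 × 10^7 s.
T = 8616 years = 2.71921 × 10^11 s
a = 500 Gm = 5 × 10^11 m
a³ = 1.25 × 10^35 m³
T² = 7.3941 × 10^22 s²
GM = 4π² × (1.25 × 10^35) / (7.3941 × 10^22) = 6.67397 × 10^13 m³/s²
GM ≈ 6.674 × 10^13 m³/s²

Final answer: GM = 6.674 × 10^13 m³/s²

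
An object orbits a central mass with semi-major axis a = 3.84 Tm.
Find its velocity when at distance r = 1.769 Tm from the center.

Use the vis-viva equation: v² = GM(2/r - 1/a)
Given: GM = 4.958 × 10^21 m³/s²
a = 3.84 Tm = 3.84 × 10^12 m
r = 1.769 Tm = 1.769 × 10^12 m
GM = 4.958 × 10^21 m³/s²
2/r − 1/a = 1.13058 × 10^-12 − 2.60417 × 10^-13 = 8.70166 × 10^-13 m⁻¹
v² = GM (2/r − 1/a) = 4.31428 × 10^9 m²/s²
v = 65683.2 m/s ≈ 65.68 km/s

Final answer: 65.68 km/s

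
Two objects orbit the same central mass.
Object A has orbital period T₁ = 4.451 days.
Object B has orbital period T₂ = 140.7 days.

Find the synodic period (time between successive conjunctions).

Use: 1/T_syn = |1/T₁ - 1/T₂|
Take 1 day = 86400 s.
T₁ = 4.451 days = 384566 s
T₂ = 140.7 days = 1.21565 × 10^7 s
1/T₁ = 2.60033 × 10^-6 s⁻¹
1/T₂ = 8.22607 × 10^-8 s⁻¹
|1/T₁ − 1/T₂| = 2.51807 × 10^-6 s⁻¹
T_syn = 1 / |1/T₁ − 1/T₂| = 397129 s ≈ 4.596 days

Final answer: T_syn = 4.596 days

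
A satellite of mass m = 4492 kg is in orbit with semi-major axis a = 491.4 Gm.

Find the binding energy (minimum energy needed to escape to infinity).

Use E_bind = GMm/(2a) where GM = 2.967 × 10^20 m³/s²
a = 491.4 Gm = 4.914 × 10^11 m
GM = 2.967 × 10^20 m³/s²
m = 4492 kg
GMm = 2.967 × 10^20 × 4492 = 1.33278 × 10^24 m³·kg/s²
2a = 9.828 × 10^11 m
E_bind = GMm/(2a) = 1.3561 × 10^12 J ≈ 1.356 TJ

Final answer: 1.356 TJ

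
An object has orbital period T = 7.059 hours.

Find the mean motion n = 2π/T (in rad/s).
T = 7.059 hours = 25412.4 s
n = 2π / 25412.4 s = 0.000247249 rad/s ≈ 0.0002472 rad/s

Final answer: n = 0.0002472 rad/s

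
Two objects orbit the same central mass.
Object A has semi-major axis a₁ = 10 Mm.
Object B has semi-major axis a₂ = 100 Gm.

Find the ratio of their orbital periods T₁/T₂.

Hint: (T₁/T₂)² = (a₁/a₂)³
a₁ = 10 Mm = 1 × 10^7 m
a₂ = 100 Gm = 1 × 10^11 m
a₁/a₂ = 0.0001
T₁/T₂ = (a₁/a₂)^(3/2) = (0.0001)^1.5 = 1 × 10^-6

Final answer: T₁/T₂ = 1 × 10^-6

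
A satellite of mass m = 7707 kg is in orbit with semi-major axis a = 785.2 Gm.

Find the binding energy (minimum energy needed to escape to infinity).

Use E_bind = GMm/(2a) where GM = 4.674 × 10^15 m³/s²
a = 785.2 Gm = 7.852 × 10^11 m
GM = 4.674 × 10^15 m³/s²
m = 7707 kg
GMm = 4.674 × 10^15 × 7707 = 3.60225 × 10^19 m³·kg/s²
2a = 1.5704 × 10^12 m
E_bind = GMm/(2a) = 2.29384 × 10^7 J ≈ 22.94 MJ

Final answer: 22.94 MJ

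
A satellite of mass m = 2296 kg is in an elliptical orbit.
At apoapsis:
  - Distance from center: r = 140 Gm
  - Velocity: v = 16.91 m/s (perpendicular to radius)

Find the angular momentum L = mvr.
r = 140 Gm = 1.4 × 10^11 m
v = 16.91 m/s
vr = 16.91 × 1.4 × 10^11 = 2.3674 × 10^12 m²/s
L = m × vr = 2296 × 2.3674 × 10^12 = 5.43555 × 10^15 kg·m²/s ≈ 5.436 × 10^15 kg·m²/s

Final answer: L = 5.436 × 10^15 kg·m²/s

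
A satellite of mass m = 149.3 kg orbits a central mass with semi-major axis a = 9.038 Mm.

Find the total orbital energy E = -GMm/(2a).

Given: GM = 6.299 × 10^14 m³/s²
a = 9.038 Mm = 9.038 × 10^6 m
GM = 6.299 × 10^14 m³/s²
2a = 1.8076 × 10^7 m
GMm = 6.299 × 10^14 × 149.3 = 9.40441 × 10^16 m³·kg/s²
E = −GMm/(2a) = -5.2027 × 10^9 J ≈ -5.203 GJ

Final answer: -5.203 GJ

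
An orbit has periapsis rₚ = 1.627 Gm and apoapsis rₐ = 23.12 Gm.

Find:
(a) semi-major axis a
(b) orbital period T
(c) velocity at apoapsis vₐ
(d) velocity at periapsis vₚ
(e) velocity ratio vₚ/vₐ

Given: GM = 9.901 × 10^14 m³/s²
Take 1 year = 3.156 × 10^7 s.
rₚ = 1.627 Gm = 1.627 × 10^9 m
rₐ = 23.12 Gm = 2.312 × 10^10 m
GM = 9.901 × 10^14 m³/s²
a = (rₚ + rₐ)/2 = 1.23735 × 10^10 m
e = (rₐ − rₚ)/(rₐ + rₚ) = (2.1493 × 10^10) / (2.4747 × 10^10) = 0.868509
(a) a = 1.23735 × 10^10 m ≈ 12.37 Gm
(b) a³ = 1.89443 × 10^30 m³;  T = 2π √(a³/GM) = 2π × 4.37421 × 10^7 s = 2.7484 × 10^8 s ≈ 8.708 years
(c) vₐ² = GM (2/rₐ − 1/a) = 9.901 × 10^14 × (8.65052 × 10^-11 − 8.08179 × 10^-11) = 5631.01 m²/s²;  vₐ = 75.04 m/s ≈ 75.04 m/s
(d) vₚ² = GM (2/rₚ − 1/a) = 9.901 × 10^14 × (1.22926 × 10^-9 − 8.08179 × 10^-11) = 1.13707 × 10^6 m²/s²;  vₚ = 1066.33 m/s ≈ 1.066 km/s
(e) vₚ/vₐ = rₐ/rₚ (angular momentum) = (2.312 × 10^10) / (1.627 × 10^9) = 14.2102 ≈ 14.21

Final answer:
(a) semi-major axis a = 12.37 Gm
(b) orbital period T = 8.708 years
(c) velocity at apoapsis vₐ = 75.04 m/s
(d) velocity at periapsis vₚ = 1.066 km/s
(e) velocity ratio vₚ/vₐ = 14.21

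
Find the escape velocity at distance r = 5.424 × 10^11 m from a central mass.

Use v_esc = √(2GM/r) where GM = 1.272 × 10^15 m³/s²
r = 5.424 × 10^11 m
GM = 1.272 × 10^15 m³/s²
2GM/r = 2 × (1.272 × 10^15) / (5.424 × 10^11) = 4690.27 m²/s²
v_esc = √(2GM/r) = 68.4855 m/s ≈ 68.49 m/s

Final answer: 68.49 m/s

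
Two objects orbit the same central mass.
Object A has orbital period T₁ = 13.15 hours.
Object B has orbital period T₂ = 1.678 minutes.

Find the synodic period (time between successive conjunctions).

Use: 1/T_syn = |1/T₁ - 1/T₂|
T₁ = 13.15 hours = 47340 s
T₂ = 1.678 minutes = 100.68 s
1/T₁ = 2.11238 × 10^-5 s⁻¹
1/T₂ = 0.00993246 s⁻¹
|1/T₁ − 1/T₂| = 0.00991134 s⁻¹
T_syn = 1 / |1/T₁ − 1/T₂| = 100.895 s ≈ 1.682 minutes

Final answer: T_syn = 1.682 minutes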